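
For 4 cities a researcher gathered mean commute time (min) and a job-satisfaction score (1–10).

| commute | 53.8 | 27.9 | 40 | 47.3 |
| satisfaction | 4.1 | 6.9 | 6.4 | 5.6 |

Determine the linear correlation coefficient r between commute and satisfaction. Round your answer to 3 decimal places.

n = 4, Σx = 169, Σy = 23, Σx² = 7510.14, Σy² = 136.74, Σxy = 933.97
nΣxy − ΣxΣy = 3735.88 − 3887 = -151.12
nΣx² − (Σx)² = 30040.56 − 28561 = 1479.56; nΣy² − (Σy)² = 546.96 − 529 = 17.96
r = -151.12 / √(1479.56 × 17.96) = -151.12 / 163.0120 ≈ -0.927

-0.927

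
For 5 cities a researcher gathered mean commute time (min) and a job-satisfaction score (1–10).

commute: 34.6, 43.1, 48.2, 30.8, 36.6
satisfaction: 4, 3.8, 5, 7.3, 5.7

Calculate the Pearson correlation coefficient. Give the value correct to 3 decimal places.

-0.526

n = 5, Σx = 193.3, Σy = 25.8, Σx² = 7666.21, Σy² = 141.22, Σxy = 976.64
nΣxy − ΣxΣy = 4883.2 − 4987.14 = -103.94
nΣx² − (Σx)² = 38331.05 − 37364.89 = 966.16; nΣy² − (Σy)² = 706.1 − 665.64 = 40.46
r = -103.94 / √(966.16 × 40.46) = -103.94 / 197.7140 ≈ -0.526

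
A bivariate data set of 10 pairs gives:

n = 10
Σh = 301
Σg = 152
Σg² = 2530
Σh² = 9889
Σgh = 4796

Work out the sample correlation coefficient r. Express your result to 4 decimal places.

0.5175

r = (nΣgh − ΣgΣh) / √[(nΣg² − (Σg)²)(nΣh² − (Σh)²)]
Numerator: 10×4796 − 152×301 = 2208
Denominator: √[(25300 − 23104)(98890 − 90601)] = √[2196 × 8289] = 4266.4557
r = 2208 / 4266.4557 ≈ 0.5175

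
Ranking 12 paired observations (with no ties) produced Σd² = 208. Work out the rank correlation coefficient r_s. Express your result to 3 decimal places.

ρ = 1 − 6Σd² / [n(n²−1)] = 1 − 6×208 / (12×143)
  = 1 − 1248/1716 = 1 − 0.7273 ≈ 0.273

0.273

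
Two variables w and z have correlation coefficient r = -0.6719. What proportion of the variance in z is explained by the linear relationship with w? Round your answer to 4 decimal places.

0.4514

r² = (-0.6719)² = 0.4514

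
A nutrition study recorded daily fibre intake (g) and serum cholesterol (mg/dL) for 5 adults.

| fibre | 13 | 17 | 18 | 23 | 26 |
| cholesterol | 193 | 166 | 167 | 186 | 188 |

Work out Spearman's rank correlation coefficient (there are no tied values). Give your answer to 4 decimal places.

Rank fibre: 1, 2, 3, 4, 5
Rank cholesterol: 5, 1, 2, 3, 4
d = rank(fibre) − rank(cholesterol): -4, 1, 1, 1, 1; Σd² = 20
ρ = 1 − 6Σd² / [n(n²−1)] = 1 − 6×20 / (5×24) = 1 − 120/120 ≈ 0.0000

0.0000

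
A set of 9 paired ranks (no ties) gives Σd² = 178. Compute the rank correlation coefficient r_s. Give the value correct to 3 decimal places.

ρ = 1 − 6Σd² / [n(n²−1)] = 1 − 6×178 / (9×80)
  = 1 − 1068/720 = 1 − 1.4833 ≈ -0.483

-0.483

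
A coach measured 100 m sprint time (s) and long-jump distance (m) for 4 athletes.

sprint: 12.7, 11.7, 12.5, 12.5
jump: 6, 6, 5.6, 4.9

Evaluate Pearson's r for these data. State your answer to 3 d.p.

-0.326

n = 4, Σx = 49.4, Σy = 22.5, Σx² = 610.68, Σy² = 127.37, Σxy = 277.65
nΣxy − ΣxΣy = 1110.6 − 1111.5 = -0.9
nΣx² − (Σx)² = 2442.72 − 2440.36 = 2.36; nΣy² − (Σy)² = 509.48 − 506.25 = 3.23
r = -0.9 / √(2.36 × 3.23) = -0.9 / 2.7609 ≈ -0.326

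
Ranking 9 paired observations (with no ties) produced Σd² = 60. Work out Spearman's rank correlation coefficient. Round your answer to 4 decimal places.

0.5000

ρ = 1 − 6Σd² / [n(n²−1)] = 1 − 6×60 / (9×80)
  = 1 − 360/720 = 1 − 0.50000 ≈ 0.5000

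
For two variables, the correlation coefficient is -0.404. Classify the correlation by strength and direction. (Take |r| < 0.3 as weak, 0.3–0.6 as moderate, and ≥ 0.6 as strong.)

r = -0.404 < 0 so the relationship is negative.
|r| = 0.404, which falls in the moderate range.

moderate negative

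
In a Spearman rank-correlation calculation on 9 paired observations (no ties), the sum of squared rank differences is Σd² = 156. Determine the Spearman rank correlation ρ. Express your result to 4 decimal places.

-0.3000

ρ = 1 − 6Σd² / [n(n²−1)] = 1 − 6×156 / (9×80)
  = 1 − 936/720 = 1 − 1.30000 ≈ -0.3000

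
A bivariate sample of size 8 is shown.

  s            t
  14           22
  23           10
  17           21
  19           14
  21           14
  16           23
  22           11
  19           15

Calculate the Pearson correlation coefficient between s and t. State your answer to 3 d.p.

-0.947

n = 8, Σs = 151, Σt = 130, Σs² = 2917, Σt² = 2292, Σst = 2350
nΣst − ΣsΣt = 18800 − 19630 = -830
nΣs² − (Σs)² = 23336 − 22801 = 535; nΣt² − (Σt)² = 18336 − 16900 = 1436
r = -830 / √(535 × 1436) = -830 / 876.5044 ≈ -0.947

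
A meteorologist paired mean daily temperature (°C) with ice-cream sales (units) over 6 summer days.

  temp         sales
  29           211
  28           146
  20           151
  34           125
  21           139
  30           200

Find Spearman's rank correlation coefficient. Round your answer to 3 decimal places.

Rank temp: 4, 3, 1, 6, 2, 5
Rank sales: 6, 3, 4, 1, 2, 5
d = rank(temp) − rank(sales): -2, 0, -3, 5, 0, 0; Σd² = 38
ρ = 1 − 6Σd² / [n(n²−1)] = 1 − 6×38 / (6×35) = 1 − 228/210 ≈ -0.086

-0.086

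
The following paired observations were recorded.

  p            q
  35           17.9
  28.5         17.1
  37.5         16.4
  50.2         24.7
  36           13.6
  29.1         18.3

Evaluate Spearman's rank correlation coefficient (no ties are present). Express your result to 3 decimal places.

0.086

Rank p: 3, 1, 5, 6, 4, 2
Rank q: 4, 3, 2, 6, 1, 5
d = rank(p) − rank(q): -1, -2, 3, 0, 3, -3; Σd² = 32
ρ = 1 − 6Σd² / [n(n²−1)] = 1 − 6×32 / (6×35) = 1 − 192/210 ≈ 0.086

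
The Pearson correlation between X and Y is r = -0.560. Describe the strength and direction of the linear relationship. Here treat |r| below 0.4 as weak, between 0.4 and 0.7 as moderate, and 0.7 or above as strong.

r = -0.560 < 0 so the relationship is negative.
|r| = 0.560, which falls in the moderate range.

moderate negative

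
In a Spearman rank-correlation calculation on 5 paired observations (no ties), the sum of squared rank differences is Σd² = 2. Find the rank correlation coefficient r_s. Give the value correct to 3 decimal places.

ρ = 1 − 6Σd² / [n(n²−1)] = 1 − 6×2 / (5×24)
  = 1 − 12/120 = 1 − 0.1000 ≈ 0.900

0.900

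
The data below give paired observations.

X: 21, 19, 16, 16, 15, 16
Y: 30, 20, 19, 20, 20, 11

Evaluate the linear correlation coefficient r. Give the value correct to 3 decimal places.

n = 6, ΣX = 103, ΣY = 120, ΣX² = 1795, ΣY² = 2582, ΣXY = 2110
nΣXY − ΣXΣY = 12660 − 12360 = 300
nΣX² − (ΣX)² = 10770 − 10609 = 161; nΣY² − (ΣY)² = 15492 − 14400 = 1092
r = 300 / √(161 × 1092) = 300 / 419.2994 ≈ 0.715

0.715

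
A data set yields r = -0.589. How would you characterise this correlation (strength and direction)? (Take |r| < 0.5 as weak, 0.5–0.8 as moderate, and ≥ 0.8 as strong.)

r = -0.589 < 0 so the relationship is negative.
|r| = 0.589, which falls in the moderate range.

moderate negative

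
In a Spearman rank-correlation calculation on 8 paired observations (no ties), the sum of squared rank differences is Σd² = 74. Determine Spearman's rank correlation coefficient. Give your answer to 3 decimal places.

ρ = 1 − 6Σd² / [n(n²−1)] = 1 − 6×74 / (8×63)
  = 1 − 444/504 = 1 − 0.8810 ≈ 0.119

0.119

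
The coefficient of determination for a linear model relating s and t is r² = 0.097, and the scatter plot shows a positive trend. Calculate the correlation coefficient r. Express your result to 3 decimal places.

|r| = √0.097 = 0.311
The association is positive, so r = 0.311.

0.311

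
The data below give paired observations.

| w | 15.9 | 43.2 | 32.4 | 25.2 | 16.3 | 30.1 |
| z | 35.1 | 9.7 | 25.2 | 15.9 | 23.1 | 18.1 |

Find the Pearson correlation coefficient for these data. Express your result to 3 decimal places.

-0.745

n = 6, Σw = 163.1, Σz = 127.1, Σw² = 4975.55, Σz² = 3075.17, Σwz = 3115.63
nΣwz − ΣwΣz = 18693.78 − 20730.01 = -2036.23
nΣw² − (Σw)² = 29853.3 − 26601.61 = 3251.69; nΣz² − (Σz)² = 18451.02 − 16154.41 = 2296.61
r = -2036.23 / √(3251.69 × 2296.61) = -2036.23 / 2732.7392 ≈ -0.745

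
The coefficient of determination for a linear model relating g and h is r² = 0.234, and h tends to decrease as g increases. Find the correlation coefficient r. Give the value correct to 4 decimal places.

|r| = √0.234 = 0.4837
The association is negative, so r = −0.4837.

-0.4837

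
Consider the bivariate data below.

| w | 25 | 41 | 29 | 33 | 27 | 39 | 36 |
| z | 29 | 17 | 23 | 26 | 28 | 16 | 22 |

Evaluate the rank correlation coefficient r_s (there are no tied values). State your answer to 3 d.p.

Rank w: 1, 7, 3, 4, 2, 6, 5
Rank z: 7, 2, 4, 5, 6, 1, 3
d = rank(w) − rank(z): -6, 5, -1, -1, -4, 5, 2; Σd² = 108
ρ = 1 − 6Σd² / [n(n²−1)] = 1 − 6×108 / (7×48) = 1 − 648/336 ≈ -0.929

-0.929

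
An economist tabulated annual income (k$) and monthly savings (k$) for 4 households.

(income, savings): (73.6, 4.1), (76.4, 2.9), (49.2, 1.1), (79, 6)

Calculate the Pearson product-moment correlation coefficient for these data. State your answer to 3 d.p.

n = 4, Σx = 278.2, Σy = 14.1, Σx² = 19915.56, Σy² = 62.43, Σxy = 1051.44
nΣxy − ΣxΣy = 4205.76 − 3922.62 = 283.14
nΣx² − (Σx)² = 79662.24 − 77395.24 = 2267; nΣy² − (Σy)² = 249.72 − 198.81 = 50.91
r = 283.14 / √(2267 × 50.91) = 283.14 / 339.7248 ≈ 0.833

0.833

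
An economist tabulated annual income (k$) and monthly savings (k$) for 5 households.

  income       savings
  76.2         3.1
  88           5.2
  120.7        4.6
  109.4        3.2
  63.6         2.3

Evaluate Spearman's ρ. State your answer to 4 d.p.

Rank income: 2, 3, 5, 4, 1
Rank savings: 2, 5, 4, 3, 1
d = rank(income) − rank(savings): 0, -2, 1, 1, 0; Σd² = 6
ρ = 1 − 6Σd² / [n(n²−1)] = 1 − 6×6 / (5×24) = 1 − 36/120 ≈ 0.7000

0.7000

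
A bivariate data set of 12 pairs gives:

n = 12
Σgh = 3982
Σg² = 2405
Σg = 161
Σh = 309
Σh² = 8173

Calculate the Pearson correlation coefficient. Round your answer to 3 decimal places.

-0.712

r = (nΣgh − ΣgΣh) / √[(nΣg² − (Σg)²)(nΣh² − (Σh)²)]
Numerator: 12×3982 − 161×309 = -1965
Denominator: √[(28860 − 25921)(98076 − 95481)] = √[2939 × 2595] = 2761.6490
r = -1965 / 2761.6490 ≈ -0.712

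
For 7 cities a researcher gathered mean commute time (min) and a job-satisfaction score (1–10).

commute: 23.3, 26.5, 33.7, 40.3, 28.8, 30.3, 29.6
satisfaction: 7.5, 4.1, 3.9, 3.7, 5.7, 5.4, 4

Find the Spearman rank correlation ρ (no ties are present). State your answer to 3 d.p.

-0.821

Rank commute: 1, 2, 6, 7, 3, 5, 4
Rank satisfaction: 7, 4, 2, 1, 6, 5, 3
d = rank(commute) − rank(satisfaction): -6, -2, 4, 6, -3, 0, 1; Σd² = 102
ρ = 1 − 6Σd² / [n(n²−1)] = 1 − 6×102 / (7×48) = 1 − 612/336 ≈ -0.821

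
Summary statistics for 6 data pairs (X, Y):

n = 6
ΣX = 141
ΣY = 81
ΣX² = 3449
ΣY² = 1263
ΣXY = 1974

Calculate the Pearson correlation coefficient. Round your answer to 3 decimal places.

0.465

r = (nΣXY − ΣXΣY) / √[(nΣX² − (ΣX)²)(nΣY² − (ΣY)²)]
Numerator: 6×1974 − 141×81 = 423
Denominator: √[(20694 − 19881)(7578 − 6561)] = √[813 × 1017] = 909.2970
r = 423 / 909.2970 ≈ 0.465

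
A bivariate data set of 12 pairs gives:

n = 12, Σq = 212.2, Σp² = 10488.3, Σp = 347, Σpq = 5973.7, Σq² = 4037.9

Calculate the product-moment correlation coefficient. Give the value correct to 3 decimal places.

r = (nΣpq − ΣpΣq) / √[(nΣp² − (Σp)²)(nΣq² − (Σq)²)]
Numerator: 12×5973.7 − 347×212.2 = -1949
Denominator: √[(125859.6 − 120409)(48454.8 − 45028.84)] = √[5450.6 × 3425.96] = 4321.2889
r = -1949 / 4321.2889 ≈ -0.451

-0.451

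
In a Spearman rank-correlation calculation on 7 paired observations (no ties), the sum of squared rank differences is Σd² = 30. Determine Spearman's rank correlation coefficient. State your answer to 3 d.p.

ρ = 1 − 6Σd² / [n(n²−1)] = 1 − 6×30 / (7×48)
  = 1 − 180/336 = 1 − 0.5357 ≈ 0.464

0.464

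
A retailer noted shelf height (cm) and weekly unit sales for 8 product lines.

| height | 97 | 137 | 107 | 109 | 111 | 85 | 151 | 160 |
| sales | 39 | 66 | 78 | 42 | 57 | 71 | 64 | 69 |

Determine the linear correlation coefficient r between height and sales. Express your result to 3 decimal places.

n = 8, Σx = 957, Σy = 486, Σx² = 119455, Σy² = 30872, Σxy = 58815
nΣxy − ΣxΣy = 470520 − 465102 = 5418
nΣx² − (Σx)² = 955640 − 915849 = 39791; nΣy² − (Σy)² = 246976 − 236196 = 10780
r = 5418 / √(39791 × 10780) = 5418 / 20711.0352 ≈ 0.262

0.262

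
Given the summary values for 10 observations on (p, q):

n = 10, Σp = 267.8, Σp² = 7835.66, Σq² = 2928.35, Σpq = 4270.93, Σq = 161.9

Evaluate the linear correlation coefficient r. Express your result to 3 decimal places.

-0.143

r = (nΣpq − ΣpΣq) / √[(nΣp² − (Σp)²)(nΣq² − (Σq)²)]
Numerator: 10×4270.93 − 267.8×161.9 = -647.52
Denominator: √[(78356.6 − 71716.84)(29283.5 − 26211.61)] = √[6639.76 × 3071.89] = 4516.2609
r = -647.52 / 4516.2609 ≈ -0.143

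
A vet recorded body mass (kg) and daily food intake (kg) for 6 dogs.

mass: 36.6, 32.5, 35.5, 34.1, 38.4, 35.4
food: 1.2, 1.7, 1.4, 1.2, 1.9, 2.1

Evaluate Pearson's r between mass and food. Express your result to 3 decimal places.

0.166

n = 6, Σx = 212.5, Σy = 9.5, Σx² = 7546.59, Σy² = 15.75, Σxy = 337.09
nΣxy − ΣxΣy = 2022.54 − 2018.75 = 3.79
nΣx² − (Σx)² = 45279.54 − 45156.25 = 123.29; nΣy² − (Σy)² = 94.5 − 90.25 = 4.25
r = 3.79 / √(123.29 × 4.25) = 3.79 / 22.8907 ≈ 0.166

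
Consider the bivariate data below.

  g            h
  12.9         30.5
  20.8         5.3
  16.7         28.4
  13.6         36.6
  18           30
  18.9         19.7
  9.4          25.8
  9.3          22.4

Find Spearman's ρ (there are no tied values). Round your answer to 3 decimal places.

Rank g: 3, 8, 5, 4, 6, 7, 2, 1
Rank h: 7, 1, 5, 8, 6, 2, 4, 3
d = rank(g) − rank(h): -4, 7, 0, -4, 0, 5, -2, -2; Σd² = 114
ρ = 1 − 6Σd² / [n(n²−1)] = 1 − 6×114 / (8×63) = 1 − 684/504 ≈ -0.357

-0.357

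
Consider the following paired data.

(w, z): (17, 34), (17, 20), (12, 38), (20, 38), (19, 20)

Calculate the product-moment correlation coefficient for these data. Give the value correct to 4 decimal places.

n = 5, Σw = 85, Σz = 150, Σw² = 1483, Σz² = 4844, Σwz = 2514
nΣwz − ΣwΣz = 12570 − 12750 = -180
nΣw² − (Σw)² = 7415 − 7225 = 190; nΣz² − (Σz)² = 24220 − 22500 = 1720
r = -180 / √(190 × 1720) = -180 / 571.6642 ≈ -0.3149

-0.3149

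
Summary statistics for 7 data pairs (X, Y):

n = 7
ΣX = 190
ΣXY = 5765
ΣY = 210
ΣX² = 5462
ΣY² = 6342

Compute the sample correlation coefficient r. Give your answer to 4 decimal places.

r = (nΣXY − ΣXΣY) / √[(nΣX² − (ΣX)²)(nΣY² − (ΣY)²)]
Numerator: 7×5765 − 190×210 = 455
Denominator: √[(38234 − 36100)(44394 − 44100)] = √[2134 × 294] = 792.0833
r = 455 / 792.0833 ≈ 0.5744

0.5744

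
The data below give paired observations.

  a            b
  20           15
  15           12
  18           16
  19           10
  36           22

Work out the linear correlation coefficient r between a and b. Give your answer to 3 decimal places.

n = 5, Σa = 108, Σb = 75, Σa² = 2606, Σb² = 1209, Σab = 1750
nΣab − ΣaΣb = 8750 − 8100 = 650
nΣa² − (Σa)² = 13030 − 11664 = 1366; nΣb² − (Σb)² = 6045 − 5625 = 420
r = 650 / √(1366 × 420) = 650 / 757.4431 ≈ 0.858

0.858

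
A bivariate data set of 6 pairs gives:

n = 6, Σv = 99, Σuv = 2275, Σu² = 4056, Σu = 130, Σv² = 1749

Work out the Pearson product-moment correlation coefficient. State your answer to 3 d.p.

0.344

r = (nΣuv − ΣuΣv) / √[(nΣu² − (Σu)²)(nΣv² − (Σv)²)]
Numerator: 6×2275 − 130×99 = 780
Denominator: √[(24336 − 16900)(10494 − 9801)] = √[7436 × 693] = 2270.0546
r = 780 / 2270.0546 ≈ 0.344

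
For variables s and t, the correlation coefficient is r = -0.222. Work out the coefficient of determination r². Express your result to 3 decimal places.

0.049

r² = (-0.222)² = 0.049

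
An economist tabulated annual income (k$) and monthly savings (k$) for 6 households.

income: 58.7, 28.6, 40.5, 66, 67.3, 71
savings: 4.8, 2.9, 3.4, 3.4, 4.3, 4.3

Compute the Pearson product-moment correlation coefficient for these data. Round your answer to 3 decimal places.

0.697

n = 6, Σx = 332.1, Σy = 23.1, Σx² = 19830.19, Σy² = 91.55, Σxy = 1321.49
nΣxy − ΣxΣy = 7928.94 − 7671.51 = 257.43
nΣx² − (Σx)² = 118981.14 − 110290.41 = 8690.73; nΣy² − (Σy)² = 549.3 − 533.61 = 15.69
r = 257.43 / √(8690.73 × 15.69) = 257.43 / 369.2662 ≈ 0.697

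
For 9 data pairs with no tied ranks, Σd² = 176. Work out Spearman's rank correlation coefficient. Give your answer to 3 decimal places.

-0.467

ρ = 1 − 6Σd² / [n(n²−1)] = 1 − 6×176 / (9×80)
  = 1 − 1056/720 = 1 − 1.4667 ≈ -0.467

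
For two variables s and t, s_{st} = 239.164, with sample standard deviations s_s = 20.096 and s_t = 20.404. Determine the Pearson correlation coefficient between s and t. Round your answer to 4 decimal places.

0.5833

r = Cov(s,t) / (s_s · s_t) = 239.164 / (20.096 × 20.404)
  = 239.164 / 410.0388 ≈ 0.5833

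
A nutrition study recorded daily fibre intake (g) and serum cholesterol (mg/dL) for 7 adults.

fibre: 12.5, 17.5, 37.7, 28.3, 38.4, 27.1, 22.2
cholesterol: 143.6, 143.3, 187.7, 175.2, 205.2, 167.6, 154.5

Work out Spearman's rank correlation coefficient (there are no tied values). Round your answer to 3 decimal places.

Rank fibre: 1, 2, 6, 5, 7, 4, 3
Rank cholesterol: 2, 1, 6, 5, 7, 4, 3
d = rank(fibre) − rank(cholesterol): -1, 1, 0, 0, 0, 0, 0; Σd² = 2
ρ = 1 − 6Σd² / [n(n²−1)] = 1 − 6×2 / (7×48) = 1 − 12/336 ≈ 0.964

0.964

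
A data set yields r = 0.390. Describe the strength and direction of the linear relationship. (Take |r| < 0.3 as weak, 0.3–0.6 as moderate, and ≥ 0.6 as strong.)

r = 0.390 > 0 so the relationship is positive.
|r| = 0.390, which falls in the moderate range.

moderate positive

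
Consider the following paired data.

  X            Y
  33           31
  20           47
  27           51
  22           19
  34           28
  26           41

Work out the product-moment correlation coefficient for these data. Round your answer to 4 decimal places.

n = 6, ΣX = 162, ΣY = 217, ΣX² = 4534, ΣY² = 8597, ΣXY = 5776
nΣXY − ΣXΣY = 34656 − 35154 = -498
nΣX² − (ΣX)² = 27204 − 26244 = 960; nΣY² − (ΣY)² = 51582 − 47089 = 4493
r = -498 / √(960 × 4493) = -498 / 2076.8438 ≈ -0.2398

-0.2398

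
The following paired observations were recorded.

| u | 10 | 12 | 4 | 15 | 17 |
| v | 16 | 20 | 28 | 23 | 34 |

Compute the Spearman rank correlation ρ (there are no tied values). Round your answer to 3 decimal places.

Rank u: 2, 3, 1, 4, 5
Rank v: 1, 2, 4, 3, 5
d = rank(u) − rank(v): 1, 1, -3, 1, 0; Σd² = 12
ρ = 1 − 6Σd² / [n(n²−1)] = 1 − 6×12 / (5×24) = 1 − 72/120 ≈ 0.400

0.400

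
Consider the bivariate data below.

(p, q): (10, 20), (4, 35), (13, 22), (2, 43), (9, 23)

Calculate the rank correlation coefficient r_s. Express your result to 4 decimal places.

-0.9000

Rank p: 4, 2, 5, 1, 3
Rank q: 1, 4, 2, 5, 3
d = rank(p) − rank(q): 3, -2, 3, -4, 0; Σd² = 38
ρ = 1 − 6Σd² / [n(n²−1)] = 1 − 6×38 / (5×24) = 1 − 228/120 ≈ -0.9000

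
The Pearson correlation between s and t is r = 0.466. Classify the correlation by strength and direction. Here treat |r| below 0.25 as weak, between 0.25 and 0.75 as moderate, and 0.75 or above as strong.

r = 0.466 > 0 so the relationship is positive.
|r| = 0.466, which falls in the moderate range.

moderate positive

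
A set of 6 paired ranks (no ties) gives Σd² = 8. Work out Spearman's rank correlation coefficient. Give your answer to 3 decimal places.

ρ = 1 − 6Σd² / [n(n²−1)] = 1 − 6×8 / (6×35)
  = 1 − 48/210 = 1 − 0.2286 ≈ 0.771

0.771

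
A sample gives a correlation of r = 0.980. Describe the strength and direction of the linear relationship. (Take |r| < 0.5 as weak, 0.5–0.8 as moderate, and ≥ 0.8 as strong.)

strong positive

r = 0.980 > 0 so the relationship is positive.
|r| = 0.980, which falls in the strong range.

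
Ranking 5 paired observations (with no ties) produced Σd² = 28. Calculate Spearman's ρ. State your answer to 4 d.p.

ρ = 1 − 6Σd² / [n(n²−1)] = 1 − 6×28 / (5×24)
  = 1 − 168/120 = 1 − 1.40000 ≈ -0.4000

-0.4000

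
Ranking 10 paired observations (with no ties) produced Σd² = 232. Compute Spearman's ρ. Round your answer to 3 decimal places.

ρ = 1 − 6Σd² / [n(n²−1)] = 1 − 6×232 / (10×99)
  = 1 − 1392/990 = 1 − 1.4061 ≈ -0.406

-0.406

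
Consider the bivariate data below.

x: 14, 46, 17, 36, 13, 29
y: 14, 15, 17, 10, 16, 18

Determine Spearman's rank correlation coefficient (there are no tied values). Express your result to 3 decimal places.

Rank x: 2, 6, 3, 5, 1, 4
Rank y: 2, 3, 5, 1, 4, 6
d = rank(x) − rank(y): 0, 3, -2, 4, -3, -2; Σd² = 42
ρ = 1 − 6Σd² / [n(n²−1)] = 1 − 6×42 / (6×35) = 1 − 252/210 ≈ -0.200

-0.200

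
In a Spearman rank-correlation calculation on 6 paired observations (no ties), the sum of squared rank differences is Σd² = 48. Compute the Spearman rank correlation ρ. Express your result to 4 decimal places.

-0.3714

ρ = 1 − 6Σd² / [n(n²−1)] = 1 − 6×48 / (6×35)
  = 1 − 288/210 = 1 − 1.37143 ≈ -0.3714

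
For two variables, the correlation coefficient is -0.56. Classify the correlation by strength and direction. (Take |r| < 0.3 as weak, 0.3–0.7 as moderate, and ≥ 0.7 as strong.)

r = -0.56 < 0 so the relationship is negative.
|r| = 0.56, which falls in the moderate range.

moderate negative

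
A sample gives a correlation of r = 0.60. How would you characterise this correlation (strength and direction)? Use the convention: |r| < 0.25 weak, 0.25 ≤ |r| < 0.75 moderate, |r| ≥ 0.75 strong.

moderate positive

r = 0.60 > 0 so the relationship is positive.
|r| = 0.60, which falls in the moderate range.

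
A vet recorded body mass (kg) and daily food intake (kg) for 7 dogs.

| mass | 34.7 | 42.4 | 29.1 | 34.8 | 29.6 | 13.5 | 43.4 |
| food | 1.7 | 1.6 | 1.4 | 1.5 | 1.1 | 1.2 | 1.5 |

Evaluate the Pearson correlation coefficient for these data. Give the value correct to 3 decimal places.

0.668

n = 7, Σx = 227.5, Σy = 10, Σx² = 8001.67, Σy² = 14.56, Σxy = 333.63
nΣxy − ΣxΣy = 2335.41 − 2275 = 60.41
nΣx² − (Σx)² = 56011.69 − 51756.25 = 4255.44; nΣy² − (Σy)² = 101.92 − 100 = 1.92
r = 60.41 / √(4255.44 × 1.92) = 60.41 / 90.3905 ≈ 0.668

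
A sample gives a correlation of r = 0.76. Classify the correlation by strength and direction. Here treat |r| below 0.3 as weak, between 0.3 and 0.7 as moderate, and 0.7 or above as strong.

r = 0.76 > 0 so the relationship is positive.
|r| = 0.76, which falls in the strong range.

strong positive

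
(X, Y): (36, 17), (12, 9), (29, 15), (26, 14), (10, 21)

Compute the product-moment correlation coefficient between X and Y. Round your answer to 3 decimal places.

0.058

n = 5, ΣX = 113, ΣY = 76, ΣX² = 3057, ΣY² = 1232, ΣXY = 1729
nΣXY − ΣXΣY = 8645 − 8588 = 57
nΣX² − (ΣX)² = 15285 − 12769 = 2516; nΣY² − (ΣY)² = 6160 − 5776 = 384
r = 57 / √(2516 × 384) = 57 / 982.9262 ≈ 0.058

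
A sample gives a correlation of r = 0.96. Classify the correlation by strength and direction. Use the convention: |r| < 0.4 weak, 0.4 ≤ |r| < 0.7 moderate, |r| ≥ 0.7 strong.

r = 0.96 > 0 so the relationship is positive.
|r| = 0.96, which falls in the strong range.

strong positive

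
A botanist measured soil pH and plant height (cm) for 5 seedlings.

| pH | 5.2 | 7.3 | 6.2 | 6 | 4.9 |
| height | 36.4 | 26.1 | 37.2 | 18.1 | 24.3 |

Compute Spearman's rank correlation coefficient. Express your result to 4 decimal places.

Rank pH: 2, 5, 4, 3, 1
Rank height: 4, 3, 5, 1, 2
d = rank(pH) − rank(height): -2, 2, -1, 2, -1; Σd² = 14
ρ = 1 − 6Σd² / [n(n²−1)] = 1 − 6×14 / (5×24) = 1 − 84/120 ≈ 0.3000

0.3000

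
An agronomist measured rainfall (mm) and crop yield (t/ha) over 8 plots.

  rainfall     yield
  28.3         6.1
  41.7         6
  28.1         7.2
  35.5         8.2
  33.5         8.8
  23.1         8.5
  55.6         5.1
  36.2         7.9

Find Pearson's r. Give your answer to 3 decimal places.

n = 8, Σx = 282, Σy = 57.8, Σx² = 10647.3, Σy² = 430.4, Σxy = 1976.94
nΣxy − ΣxΣy = 15815.52 − 16299.6 = -484.08
nΣx² − (Σx)² = 85178.4 − 79524 = 5654.4; nΣy² − (Σy)² = 3443.2 − 3340.84 = 102.36
r = -484.08 / √(5654.4 × 102.36) = -484.08 / 760.7788 ≈ -0.636

-0.636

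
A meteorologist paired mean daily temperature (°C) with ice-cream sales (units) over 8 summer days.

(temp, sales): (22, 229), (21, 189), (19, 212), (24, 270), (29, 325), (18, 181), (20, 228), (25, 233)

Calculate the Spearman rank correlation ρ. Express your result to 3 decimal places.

Rank temp: 5, 4, 2, 6, 8, 1, 3, 7
Rank sales: 5, 2, 3, 7, 8, 1, 4, 6
d = rank(temp) − rank(sales): 0, 2, -1, -1, 0, 0, -1, 1; Σd² = 8
ρ = 1 − 6Σd² / [n(n²−1)] = 1 − 6×8 / (8×63) = 1 − 48/504 ≈ 0.905

0.905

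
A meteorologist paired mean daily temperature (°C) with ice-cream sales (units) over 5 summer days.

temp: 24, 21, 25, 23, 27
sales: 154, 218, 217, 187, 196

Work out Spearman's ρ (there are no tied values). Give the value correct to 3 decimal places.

Rank temp: 3, 1, 4, 2, 5
Rank sales: 1, 5, 4, 2, 3
d = rank(temp) − rank(sales): 2, -4, 0, 0, 2; Σd² = 24
ρ = 1 − 6Σd² / [n(n²−1)] = 1 − 6×24 / (5×24) = 1 − 144/120 ≈ -0.200

-0.200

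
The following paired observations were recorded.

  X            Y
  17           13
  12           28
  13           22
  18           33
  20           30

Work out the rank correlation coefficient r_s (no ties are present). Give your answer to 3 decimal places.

Rank X: 3, 1, 2, 4, 5
Rank Y: 1, 3, 2, 5, 4
d = rank(X) − rank(Y): 2, -2, 0, -1, 1; Σd² = 10
ρ = 1 − 6Σd² / [n(n²−1)] = 1 − 6×10 / (5×24) = 1 − 60/120 ≈ 0.500

0.500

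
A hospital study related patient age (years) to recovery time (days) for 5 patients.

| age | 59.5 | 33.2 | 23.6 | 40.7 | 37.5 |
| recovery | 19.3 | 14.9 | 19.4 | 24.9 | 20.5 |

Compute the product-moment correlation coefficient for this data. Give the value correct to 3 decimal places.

n = 5, Σx = 194.5, Σy = 99, Σx² = 8262.19, Σy² = 2011.12, Σxy = 3883.05
nΣxy − ΣxΣy = 19415.25 − 19255.5 = 159.75
nΣx² − (Σx)² = 41310.95 − 37830.25 = 3480.7; nΣy² − (Σy)² = 10055.6 − 9801 = 254.6
r = 159.75 / √(3480.7 × 254.6) = 159.75 / 941.3746 ≈ 0.170

0.170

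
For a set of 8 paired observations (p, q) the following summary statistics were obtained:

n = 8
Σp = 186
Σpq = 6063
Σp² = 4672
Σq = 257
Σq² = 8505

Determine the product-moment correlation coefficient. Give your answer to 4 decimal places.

r = (nΣpq − ΣpΣq) / √[(nΣp² − (Σp)²)(nΣq² − (Σq)²)]
Numerator: 8×6063 − 186×257 = 702
Denominator: √[(37376 − 34596)(68040 − 66049)] = √[2780 × 1991] = 2352.6538
r = 702 / 2352.6538 ≈ 0.2984

0.2984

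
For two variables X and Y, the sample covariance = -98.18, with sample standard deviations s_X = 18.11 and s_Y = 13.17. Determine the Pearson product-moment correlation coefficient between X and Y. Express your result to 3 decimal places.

-0.412

r = Cov(X,Y) / (s_X · s_Y) = -98.18 / (18.11 × 13.17)
  = -98.18 / 238.5087 ≈ -0.412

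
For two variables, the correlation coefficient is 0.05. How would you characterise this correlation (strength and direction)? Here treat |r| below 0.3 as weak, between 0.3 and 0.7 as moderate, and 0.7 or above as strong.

r = 0.05 > 0 so the relationship is positive.
|r| = 0.05, which falls in the weak range.

weak positive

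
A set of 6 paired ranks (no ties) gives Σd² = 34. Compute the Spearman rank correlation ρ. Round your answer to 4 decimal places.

0.0286

ρ = 1 − 6Σd² / [n(n²−1)] = 1 − 6×34 / (6×35)
  = 1 − 204/210 = 1 − 0.97143 ≈ 0.0286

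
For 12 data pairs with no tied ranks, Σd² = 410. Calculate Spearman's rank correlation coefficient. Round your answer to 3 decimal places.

-0.434

ρ = 1 − 6Σd² / [n(n²−1)] = 1 − 6×410 / (12×143)
  = 1 − 2460/1716 = 1 − 1.4336 ≈ -0.434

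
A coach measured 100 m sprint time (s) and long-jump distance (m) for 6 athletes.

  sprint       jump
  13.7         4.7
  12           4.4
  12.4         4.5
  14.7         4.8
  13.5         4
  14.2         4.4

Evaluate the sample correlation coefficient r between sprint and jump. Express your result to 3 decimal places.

n = 6, Σx = 80.5, Σy = 26.8, Σx² = 1085.43, Σy² = 120.1, Σxy = 360.03
nΣxy − ΣxΣy = 2160.18 − 2157.4 = 2.78
nΣx² − (Σx)² = 6512.58 − 6480.25 = 32.33; nΣy² − (Σy)² = 720.6 − 718.24 = 2.36
r = 2.78 / √(32.33 × 2.36) = 2.78 / 8.7349 ≈ 0.318

0.318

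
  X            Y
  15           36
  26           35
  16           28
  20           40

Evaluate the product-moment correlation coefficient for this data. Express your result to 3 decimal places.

0.298

n = 4, ΣX = 77, ΣY = 139, ΣX² = 1557, ΣY² = 4905, ΣXY = 2698
nΣXY − ΣXΣY = 10792 − 10703 = 89
nΣX² − (ΣX)² = 6228 − 5929 = 299; nΣY² − (ΣY)² = 19620 − 19321 = 299
r = 89 / √(299 × 299) = 89 / 299.0000 ≈ 0.298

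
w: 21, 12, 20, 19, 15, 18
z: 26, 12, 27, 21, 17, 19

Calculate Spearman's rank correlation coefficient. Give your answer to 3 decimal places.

0.943

Rank w: 6, 1, 5, 4, 2, 3
Rank z: 5, 1, 6, 4, 2, 3
d = rank(w) − rank(z): 1, 0, -1, 0, 0, 0; Σd² = 2
ρ = 1 − 6Σd² / [n(n²−1)] = 1 − 6×2 / (6×35) = 1 − 12/210 ≈ 0.943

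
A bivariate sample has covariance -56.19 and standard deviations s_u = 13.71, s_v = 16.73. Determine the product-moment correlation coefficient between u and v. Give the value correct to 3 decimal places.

r = Cov(u,v) / (s_u · s_v) = -56.19 / (13.71 × 16.73)
  = -56.19 / 229.3683 ≈ -0.245

-0.245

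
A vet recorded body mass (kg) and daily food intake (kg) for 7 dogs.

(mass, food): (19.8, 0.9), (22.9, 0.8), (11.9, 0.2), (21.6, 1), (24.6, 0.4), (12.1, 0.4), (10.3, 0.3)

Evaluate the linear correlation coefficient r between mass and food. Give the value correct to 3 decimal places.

0.653

n = 7, Σx = 123.2, Σy = 4, Σx² = 2382.28, Σy² = 2.9, Σxy = 77.89
nΣxy − ΣxΣy = 545.23 − 492.8 = 52.43
nΣx² − (Σx)² = 16675.96 − 15178.24 = 1497.72; nΣy² − (Σy)² = 20.3 − 16 = 4.3
r = 52.43 / √(1497.72 × 4.3) = 52.43 / 80.2508 ≈ 0.653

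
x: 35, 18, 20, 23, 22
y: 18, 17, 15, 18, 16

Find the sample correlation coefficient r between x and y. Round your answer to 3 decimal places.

0.565

n = 5, Σx = 118, Σy = 84, Σx² = 2962, Σy² = 1418, Σxy = 2002
nΣxy − ΣxΣy = 10010 − 9912 = 98
nΣx² − (Σx)² = 14810 − 13924 = 886; nΣy² − (Σy)² = 7090 − 7056 = 34
r = 98 / √(886 × 34) = 98 / 173.5627 ≈ 0.565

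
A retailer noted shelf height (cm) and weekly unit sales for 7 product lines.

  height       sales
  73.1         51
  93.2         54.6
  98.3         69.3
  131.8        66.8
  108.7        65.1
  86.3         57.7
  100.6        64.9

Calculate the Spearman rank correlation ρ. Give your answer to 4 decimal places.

0.7500

Rank height: 1, 3, 4, 7, 6, 2, 5
Rank sales: 1, 2, 7, 6, 5, 3, 4
d = rank(height) − rank(sales): 0, 1, -3, 1, 1, -1, 1; Σd² = 14
ρ = 1 − 6Σd² / [n(n²−1)] = 1 − 6×14 / (7×48) = 1 − 84/336 ≈ 0.7500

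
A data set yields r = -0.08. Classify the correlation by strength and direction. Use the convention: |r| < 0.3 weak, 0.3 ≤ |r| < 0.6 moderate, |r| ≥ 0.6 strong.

weak negative

r = -0.08 < 0 so the relationship is negative.
|r| = 0.08, which falls in the weak range.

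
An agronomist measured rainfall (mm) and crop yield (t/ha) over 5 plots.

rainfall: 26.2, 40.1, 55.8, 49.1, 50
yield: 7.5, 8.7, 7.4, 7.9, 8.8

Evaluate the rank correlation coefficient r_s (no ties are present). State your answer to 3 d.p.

Rank rainfall: 1, 2, 5, 3, 4
Rank yield: 2, 4, 1, 3, 5
d = rank(rainfall) − rank(yield): -1, -2, 4, 0, -1; Σd² = 22
ρ = 1 − 6Σd² / [n(n²−1)] = 1 − 6×22 / (5×24) = 1 − 132/120 ≈ -0.100

-0.100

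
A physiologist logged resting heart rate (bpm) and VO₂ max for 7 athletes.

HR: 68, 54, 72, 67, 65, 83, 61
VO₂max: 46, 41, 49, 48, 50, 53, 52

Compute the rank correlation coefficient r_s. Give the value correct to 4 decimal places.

0.3929

Rank HR: 5, 1, 6, 4, 3, 7, 2
Rank VO₂max: 2, 1, 4, 3, 5, 7, 6
d = rank(HR) − rank(VO₂max): 3, 0, 2, 1, -2, 0, -4; Σd² = 34
ρ = 1 − 6Σd² / [n(n²−1)] = 1 − 6×34 / (7×48) = 1 − 204/336 ≈ 0.3929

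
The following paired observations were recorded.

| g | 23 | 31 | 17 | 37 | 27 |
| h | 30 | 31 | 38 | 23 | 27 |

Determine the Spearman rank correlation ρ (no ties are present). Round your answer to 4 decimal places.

-0.7000

Rank g: 2, 4, 1, 5, 3
Rank h: 3, 4, 5, 1, 2
d = rank(g) − rank(h): -1, 0, -4, 4, 1; Σd² = 34
ρ = 1 − 6Σd² / [n(n²−1)] = 1 − 6×34 / (5×24) = 1 − 204/120 ≈ -0.7000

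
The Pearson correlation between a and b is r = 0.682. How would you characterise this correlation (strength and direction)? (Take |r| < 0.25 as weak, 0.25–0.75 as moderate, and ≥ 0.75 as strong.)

r = 0.682 > 0 so the relationship is positive.
|r| = 0.682, which falls in the moderate range.

moderate positive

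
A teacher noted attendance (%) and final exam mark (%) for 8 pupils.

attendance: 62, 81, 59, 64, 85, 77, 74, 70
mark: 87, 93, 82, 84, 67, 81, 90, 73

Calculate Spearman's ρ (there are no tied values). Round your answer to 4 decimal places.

Rank attendance: 2, 7, 1, 3, 8, 6, 5, 4
Rank mark: 6, 8, 4, 5, 1, 3, 7, 2
d = rank(attendance) − rank(mark): -4, -1, -3, -2, 7, 3, -2, 2; Σd² = 96
ρ = 1 − 6Σd² / [n(n²−1)] = 1 − 6×96 / (8×63) = 1 − 576/504 ≈ -0.1429

-0.1429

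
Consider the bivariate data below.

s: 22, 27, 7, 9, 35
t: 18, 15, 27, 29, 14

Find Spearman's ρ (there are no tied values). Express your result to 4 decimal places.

Rank s: 3, 4, 1, 2, 5
Rank t: 3, 2, 4, 5, 1
d = rank(s) − rank(t): 0, 2, -3, -3, 4; Σd² = 38
ρ = 1 − 6Σd² / [n(n²−1)] = 1 − 6×38 / (5×24) = 1 − 228/120 ≈ -0.9000

-0.9000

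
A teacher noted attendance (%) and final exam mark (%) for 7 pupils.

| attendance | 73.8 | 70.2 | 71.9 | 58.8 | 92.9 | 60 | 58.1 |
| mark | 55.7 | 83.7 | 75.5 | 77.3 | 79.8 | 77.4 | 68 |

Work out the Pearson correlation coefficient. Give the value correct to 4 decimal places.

n = 7, Σx = 485.7, Σy = 517.4, Σx² = 34607.55, Σy² = 38766.52, Σxy = 35968.31
nΣxy − ΣxΣy = 251778.17 − 251301.18 = 476.99
nΣx² − (Σx)² = 242252.85 − 235904.49 = 6348.36; nΣy² − (Σy)² = 271365.64 − 267702.76 = 3662.88
r = 476.99 / √(6348.36 × 3662.88) = 476.99 / 4822.1656 ≈ 0.0989

0.0989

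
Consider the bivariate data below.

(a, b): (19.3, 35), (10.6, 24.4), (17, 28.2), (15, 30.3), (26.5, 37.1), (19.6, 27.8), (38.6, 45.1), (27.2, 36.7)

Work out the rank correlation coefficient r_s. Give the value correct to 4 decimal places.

Rank a: 4, 1, 3, 2, 6, 5, 8, 7
Rank b: 5, 1, 3, 4, 7, 2, 8, 6
d = rank(a) − rank(b): -1, 0, 0, -2, -1, 3, 0, 1; Σd² = 16
ρ = 1 − 6Σd² / [n(n²−1)] = 1 − 6×16 / (8×63) = 1 − 96/504 ≈ 0.8095

0.8095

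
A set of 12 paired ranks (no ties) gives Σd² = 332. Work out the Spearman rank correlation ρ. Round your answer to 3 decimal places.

-0.161

ρ = 1 − 6Σd² / [n(n²−1)] = 1 − 6×332 / (12×143)
  = 1 − 1992/1716 = 1 − 1.1608 ≈ -0.161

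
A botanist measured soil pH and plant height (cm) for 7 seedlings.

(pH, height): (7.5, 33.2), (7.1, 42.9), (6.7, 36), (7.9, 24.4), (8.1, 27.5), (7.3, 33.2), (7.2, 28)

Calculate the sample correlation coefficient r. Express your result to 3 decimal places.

-0.684

n = 7, Σx = 51.8, Σy = 225.2, Σx² = 384.7, Σy² = 7476.5, Σxy = 1654.26
nΣxy − ΣxΣy = 11579.82 − 11665.36 = -85.54
nΣx² − (Σx)² = 2692.9 − 2683.24 = 9.66; nΣy² − (Σy)² = 52335.5 − 50715.04 = 1620.46
r = -85.54 / √(9.66 × 1620.46) = -85.54 / 125.1145 ≈ -0.684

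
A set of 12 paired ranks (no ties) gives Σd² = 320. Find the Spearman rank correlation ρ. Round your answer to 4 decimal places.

-0.1189

ρ = 1 − 6Σd² / [n(n²−1)] = 1 − 6×320 / (12×143)
  = 1 − 1920/1716 = 1 − 1.11888 ≈ -0.1189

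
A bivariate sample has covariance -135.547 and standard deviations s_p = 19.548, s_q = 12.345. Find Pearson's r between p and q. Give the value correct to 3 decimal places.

-0.562

r = Cov(p,q) / (s_p · s_q) = -135.547 / (19.548 × 12.345)
  = -135.547 / 241.3201 ≈ -0.562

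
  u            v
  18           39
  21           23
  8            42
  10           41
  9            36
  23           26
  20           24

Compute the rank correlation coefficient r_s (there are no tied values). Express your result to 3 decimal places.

-0.786

Rank u: 4, 6, 1, 3, 2, 7, 5
Rank v: 5, 1, 7, 6, 4, 3, 2
d = rank(u) − rank(v): -1, 5, -6, -3, -2, 4, 3; Σd² = 100
ρ = 1 − 6Σd² / [n(n²−1)] = 1 − 6×100 / (7×48) = 1 − 600/336 ≈ -0.786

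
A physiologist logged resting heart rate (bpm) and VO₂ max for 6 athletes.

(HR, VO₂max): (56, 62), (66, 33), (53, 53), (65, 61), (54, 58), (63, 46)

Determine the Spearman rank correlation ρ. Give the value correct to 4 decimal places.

-0.3143

Rank HR: 3, 6, 1, 5, 2, 4
Rank VO₂max: 6, 1, 3, 5, 4, 2
d = rank(HR) − rank(VO₂max): -3, 5, -2, 0, -2, 2; Σd² = 46
ρ = 1 − 6Σd² / [n(n²−1)] = 1 − 6×46 / (6×35) = 1 − 276/210 ≈ -0.3143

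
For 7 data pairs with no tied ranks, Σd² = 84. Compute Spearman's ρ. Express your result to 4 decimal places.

-0.5000

ρ = 1 − 6Σd² / [n(n²−1)] = 1 − 6×84 / (7×48)
  = 1 − 504/336 = 1 − 1.50000 ≈ -0.5000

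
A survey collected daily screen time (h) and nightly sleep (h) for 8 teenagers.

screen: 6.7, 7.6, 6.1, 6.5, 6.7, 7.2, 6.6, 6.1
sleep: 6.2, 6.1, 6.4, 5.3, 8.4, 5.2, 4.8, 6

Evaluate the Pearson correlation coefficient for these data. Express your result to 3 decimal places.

-0.072

n = 8, Σx = 53.5, Σy = 48.4, Σx² = 359.61, Σy² = 301.34, Σxy = 323.39
nΣxy − ΣxΣy = 2587.12 − 2589.4 = -2.28
nΣx² − (Σx)² = 2876.88 − 2862.25 = 14.63; nΣy² − (Σy)² = 2410.72 − 2342.56 = 68.16
r = -2.28 / √(14.63 × 68.16) = -2.28 / 31.5782 ≈ -0.072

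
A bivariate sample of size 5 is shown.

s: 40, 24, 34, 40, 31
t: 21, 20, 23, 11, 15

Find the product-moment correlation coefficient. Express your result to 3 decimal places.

n = 5, Σs = 169, Σt = 90, Σs² = 5893, Σt² = 1716, Σst = 3007
nΣst − ΣsΣt = 15035 − 15210 = -175
nΣs² − (Σs)² = 29465 − 28561 = 904; nΣt² − (Σt)² = 8580 − 8100 = 480
r = -175 / √(904 × 480) = -175 / 658.7260 ≈ -0.266

-0.266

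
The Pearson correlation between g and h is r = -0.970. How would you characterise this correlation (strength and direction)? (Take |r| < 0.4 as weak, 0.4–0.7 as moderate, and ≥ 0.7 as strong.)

r = -0.970 < 0 so the relationship is negative.
|r| = 0.970, which falls in the strong range.

strong negative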